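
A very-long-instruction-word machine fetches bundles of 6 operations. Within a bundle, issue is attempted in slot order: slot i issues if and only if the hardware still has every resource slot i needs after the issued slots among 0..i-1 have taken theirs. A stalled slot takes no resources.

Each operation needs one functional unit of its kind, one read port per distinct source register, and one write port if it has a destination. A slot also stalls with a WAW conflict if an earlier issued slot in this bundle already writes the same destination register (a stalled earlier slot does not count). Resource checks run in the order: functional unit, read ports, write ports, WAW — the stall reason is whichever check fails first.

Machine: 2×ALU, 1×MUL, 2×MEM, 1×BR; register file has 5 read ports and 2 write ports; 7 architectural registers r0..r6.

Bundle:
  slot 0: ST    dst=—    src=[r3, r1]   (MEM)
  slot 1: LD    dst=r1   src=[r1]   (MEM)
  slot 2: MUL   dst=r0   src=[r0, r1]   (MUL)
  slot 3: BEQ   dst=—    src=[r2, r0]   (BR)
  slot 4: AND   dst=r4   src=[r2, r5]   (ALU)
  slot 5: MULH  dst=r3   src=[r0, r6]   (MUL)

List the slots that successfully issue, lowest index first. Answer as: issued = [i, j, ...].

#0 MEM src=r3,r1 dispatched  <A:2 Mu:1 Ld:1 B:1 rd:3 wr:2>
#1 MEM src=r1 dispatched  <A:2 Mu:1 Ld:0 B:1 rd:2 wr:1>
#2 MUL src=r0,r1 dispatched  <A:2 Mu:0 Ld:0 B:1 rd:0 wr:0>
#3 BR src=r2,r0 held:RD_PORT  <A:2 Mu:0 Ld:0 B:1 rd:0 wr:0>
#4 ALU src=r2,r5 held:RD_PORT  <A:2 Mu:0 Ld:0 B:1 rd:0 wr:0>
#5 MUL src=r0,r6 held:FU  <A:2 Mu:0 Ld:0 B:1 rd:0 wr:0>

issued = [0, 1, 2]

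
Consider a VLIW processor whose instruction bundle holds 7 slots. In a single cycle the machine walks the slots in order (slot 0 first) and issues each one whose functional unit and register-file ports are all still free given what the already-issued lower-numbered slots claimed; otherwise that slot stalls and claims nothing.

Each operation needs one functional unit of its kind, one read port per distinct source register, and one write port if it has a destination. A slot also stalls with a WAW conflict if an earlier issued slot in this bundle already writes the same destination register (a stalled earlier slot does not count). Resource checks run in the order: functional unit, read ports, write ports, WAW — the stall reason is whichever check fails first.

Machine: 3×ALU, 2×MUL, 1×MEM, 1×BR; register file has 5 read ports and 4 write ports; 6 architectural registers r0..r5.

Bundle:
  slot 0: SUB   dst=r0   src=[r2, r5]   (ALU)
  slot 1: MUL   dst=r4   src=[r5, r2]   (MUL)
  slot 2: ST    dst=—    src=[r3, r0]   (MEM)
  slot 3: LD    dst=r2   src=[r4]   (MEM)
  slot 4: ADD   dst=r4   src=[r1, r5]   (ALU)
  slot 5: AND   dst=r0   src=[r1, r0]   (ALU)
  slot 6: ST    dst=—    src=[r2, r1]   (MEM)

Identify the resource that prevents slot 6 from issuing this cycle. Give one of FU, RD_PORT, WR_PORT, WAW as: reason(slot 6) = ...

(0) want 1×ALU +2rd +1wr — yes → AL2|MU2|ME1|BR1|rd3|wr3
(1) want 1×MUL +2rd +1wr — yes → AL2|MU1|ME1|BR1|rd1|wr2
(2) want 1×MEM +2rd +0wr — RD_PORT → AL2|MU1|ME1|BR1|rd1|wr2
(3) want 1×MEM +1rd +1wr — yes → AL2|MU1|ME0|BR1|rd0|wr1
(4) want 1×ALU +2rd +1wr — RD_PORT → AL2|MU1|ME0|BR1|rd0|wr1
(5) want 1×ALU +2rd +1wr — RD_PORT → AL2|MU1|ME0|BR1|rd0|wr1
(6) want 1×MEM +2rd +0wr — FU → AL2|MU1|ME0|BR1|rd0|wr1

reason(slot 6) = FU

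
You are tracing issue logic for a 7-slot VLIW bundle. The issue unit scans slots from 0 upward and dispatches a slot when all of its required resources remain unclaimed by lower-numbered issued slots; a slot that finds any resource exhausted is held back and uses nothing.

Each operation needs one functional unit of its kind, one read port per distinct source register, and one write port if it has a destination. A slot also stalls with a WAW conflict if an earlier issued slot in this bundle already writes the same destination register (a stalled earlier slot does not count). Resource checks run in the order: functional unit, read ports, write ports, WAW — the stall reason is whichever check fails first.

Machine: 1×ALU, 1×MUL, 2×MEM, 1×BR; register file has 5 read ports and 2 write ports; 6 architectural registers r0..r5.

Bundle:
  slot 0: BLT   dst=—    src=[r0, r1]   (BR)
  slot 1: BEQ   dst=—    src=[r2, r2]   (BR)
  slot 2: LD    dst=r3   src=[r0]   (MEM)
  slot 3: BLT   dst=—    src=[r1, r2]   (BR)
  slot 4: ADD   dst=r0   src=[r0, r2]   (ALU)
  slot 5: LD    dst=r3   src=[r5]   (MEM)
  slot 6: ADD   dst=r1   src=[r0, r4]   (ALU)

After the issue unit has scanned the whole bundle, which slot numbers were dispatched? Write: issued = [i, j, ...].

(0) want 1×BR +2rd +0wr — yes → AL1|MU1|ME2|BR0|rd3|wr2
(1) want 1×BR +1rd +0wr — FU → AL1|MU1|ME2|BR0|rd3|wr2
(2) want 1×MEM +1rd +1wr — yes → AL1|MU1|ME1|BR0|rd2|wr1
(3) want 1×BR +2rd +0wr — FU → AL1|MU1|ME1|BR0|rd2|wr1
(4) want 1×ALU +2rd +1wr — yes → AL0|MU1|ME1|BR0|rd0|wr0
(5) want 1×MEM +1rd +1wr — RD_PORT → AL0|MU1|ME1|BR0|rd0|wr0
(6) want 1×ALU +2rd +1wr — FU → AL0|MU1|ME1|BR0|rd0|wr0

issued = [0, 2, 4]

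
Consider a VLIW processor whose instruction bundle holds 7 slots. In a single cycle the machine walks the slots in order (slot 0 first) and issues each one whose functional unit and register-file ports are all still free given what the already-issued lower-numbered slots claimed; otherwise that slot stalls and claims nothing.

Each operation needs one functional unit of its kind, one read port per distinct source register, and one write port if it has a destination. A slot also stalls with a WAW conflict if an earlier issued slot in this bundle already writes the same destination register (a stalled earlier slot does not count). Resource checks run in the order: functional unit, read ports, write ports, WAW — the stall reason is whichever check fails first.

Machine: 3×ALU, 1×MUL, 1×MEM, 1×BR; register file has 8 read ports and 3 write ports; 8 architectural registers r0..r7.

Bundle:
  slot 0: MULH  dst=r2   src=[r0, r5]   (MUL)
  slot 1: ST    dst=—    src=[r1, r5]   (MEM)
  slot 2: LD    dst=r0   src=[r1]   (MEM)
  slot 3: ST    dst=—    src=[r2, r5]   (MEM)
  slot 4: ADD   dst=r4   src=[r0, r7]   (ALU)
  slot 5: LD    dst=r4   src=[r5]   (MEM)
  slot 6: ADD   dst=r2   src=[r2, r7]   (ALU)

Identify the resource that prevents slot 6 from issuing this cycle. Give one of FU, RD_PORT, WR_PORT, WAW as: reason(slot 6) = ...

[0] MUL needs rd=2 wr=1: ok; after: ALU=3 MUL=0 MEM=1 BR=1, R=6, W=2
[1] MEM needs rd=2 wr=0: ok; after: ALU=3 MUL=0 MEM=0 BR=1, R=4, W=2
[2] MEM needs rd=1 wr=1: FU; after: ALU=3 MUL=0 MEM=0 BR=1, R=4, W=2
[3] MEM needs rd=2 wr=0: FU; after: ALU=3 MUL=0 MEM=0 BR=1, R=4, W=2
[4] ALU needs rd=2 wr=1: ok; after: ALU=2 MUL=0 MEM=0 BR=1, R=2, W=1
[5] MEM needs rd=1 wr=1: FU; after: ALU=2 MUL=0 MEM=0 BR=1, R=2, W=1
[6] ALU needs rd=2 wr=1: WAW; after: ALU=2 MUL=0 MEM=0 BR=1, R=2, W=1

reason(slot 6) = WAW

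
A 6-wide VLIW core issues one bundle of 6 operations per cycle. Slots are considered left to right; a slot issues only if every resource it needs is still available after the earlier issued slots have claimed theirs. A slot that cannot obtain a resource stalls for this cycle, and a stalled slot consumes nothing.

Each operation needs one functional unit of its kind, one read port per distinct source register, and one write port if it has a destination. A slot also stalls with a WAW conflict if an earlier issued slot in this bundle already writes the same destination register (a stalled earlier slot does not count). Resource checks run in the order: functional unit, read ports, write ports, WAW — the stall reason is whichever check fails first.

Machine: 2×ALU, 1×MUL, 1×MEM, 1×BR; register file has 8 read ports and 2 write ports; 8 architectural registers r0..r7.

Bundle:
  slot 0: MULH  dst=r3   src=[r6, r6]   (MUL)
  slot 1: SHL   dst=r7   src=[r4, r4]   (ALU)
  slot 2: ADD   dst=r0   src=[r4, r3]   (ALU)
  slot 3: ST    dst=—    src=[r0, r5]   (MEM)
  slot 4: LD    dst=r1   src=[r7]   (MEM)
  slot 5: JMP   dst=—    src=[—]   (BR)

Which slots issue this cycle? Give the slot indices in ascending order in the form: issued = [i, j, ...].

issued = [0, 1, 3, 5]

[0] MUL needs rd=1 wr=1: ok; after: ALU=2 MUL=0 MEM=1 BR=1, R=7, W=1
[1] ALU needs rd=1 wr=1: ok; after: ALU=1 MUL=0 MEM=1 BR=1, R=6, W=0
[2] ALU needs rd=2 wr=1: WR_PORT; after: ALU=1 MUL=0 MEM=1 BR=1, R=6, W=0
[3] MEM needs rd=2 wr=0: ok; after: ALU=1 MUL=0 MEM=0 BR=1, R=4, W=0
[4] MEM needs rd=1 wr=1: FU; after: ALU=1 MUL=0 MEM=0 BR=1, R=4, W=0
[5] BR needs rd=0 wr=0: ok; after: ALU=1 MUL=0 MEM=0 BR=0, R=4, W=0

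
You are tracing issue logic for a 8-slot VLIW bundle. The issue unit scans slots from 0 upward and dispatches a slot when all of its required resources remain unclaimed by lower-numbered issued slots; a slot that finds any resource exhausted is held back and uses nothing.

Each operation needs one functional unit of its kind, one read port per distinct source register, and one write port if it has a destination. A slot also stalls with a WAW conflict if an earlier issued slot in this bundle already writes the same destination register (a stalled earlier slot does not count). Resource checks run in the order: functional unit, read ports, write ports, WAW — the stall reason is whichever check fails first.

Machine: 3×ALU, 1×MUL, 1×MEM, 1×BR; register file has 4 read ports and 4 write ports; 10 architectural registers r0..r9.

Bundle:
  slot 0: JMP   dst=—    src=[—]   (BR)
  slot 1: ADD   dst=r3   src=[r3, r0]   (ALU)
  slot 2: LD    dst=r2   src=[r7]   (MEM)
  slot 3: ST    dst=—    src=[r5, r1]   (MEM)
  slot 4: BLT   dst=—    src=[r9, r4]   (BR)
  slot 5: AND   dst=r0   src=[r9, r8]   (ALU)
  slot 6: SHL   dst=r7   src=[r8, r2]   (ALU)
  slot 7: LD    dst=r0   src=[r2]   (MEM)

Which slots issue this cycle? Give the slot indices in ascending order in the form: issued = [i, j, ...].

(0) want 1×BR +0rd +0wr — yes → AL3|MU1|ME1|BR0|rd4|wr4
(1) want 1×ALU +2rd +1wr — yes → AL2|MU1|ME1|BR0|rd2|wr3
(2) want 1×MEM +1rd +1wr — yes → AL2|MU1|ME0|BR0|rd1|wr2
(3) want 1×MEM +2rd +0wr — FU → AL2|MU1|ME0|BR0|rd1|wr2
(4) want 1×BR +2rd +0wr — FU → AL2|MU1|ME0|BR0|rd1|wr2
(5) want 1×ALU +2rd +1wr — RD_PORT → AL2|MU1|ME0|BR0|rd1|wr2
(6) want 1×ALU +2rd +1wr — RD_PORT → AL2|MU1|ME0|BR0|rd1|wr2
(7) want 1×MEM +1rd +1wr — FU → AL2|MU1|ME0|BR0|rd1|wr2

issued = [0, 1, 2]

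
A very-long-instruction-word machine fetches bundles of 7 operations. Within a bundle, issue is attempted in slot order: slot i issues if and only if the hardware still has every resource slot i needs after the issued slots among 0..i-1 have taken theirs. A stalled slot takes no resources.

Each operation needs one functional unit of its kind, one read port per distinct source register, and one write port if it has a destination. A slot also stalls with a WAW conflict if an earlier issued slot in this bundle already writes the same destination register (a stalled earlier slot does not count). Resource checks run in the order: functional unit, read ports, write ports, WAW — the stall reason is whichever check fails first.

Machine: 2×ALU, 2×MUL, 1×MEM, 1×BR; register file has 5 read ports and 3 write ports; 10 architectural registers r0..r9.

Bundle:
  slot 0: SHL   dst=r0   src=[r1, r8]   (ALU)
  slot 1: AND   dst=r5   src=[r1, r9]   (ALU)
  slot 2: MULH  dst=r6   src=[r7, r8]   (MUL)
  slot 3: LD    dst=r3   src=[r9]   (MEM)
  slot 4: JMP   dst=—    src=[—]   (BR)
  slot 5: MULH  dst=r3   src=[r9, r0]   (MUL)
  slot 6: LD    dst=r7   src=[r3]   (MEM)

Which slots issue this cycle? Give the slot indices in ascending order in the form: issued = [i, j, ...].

  0. ALU→r0 ⇒ go  {1A/2Mu/1Ld/1B | 3r 2w}
  1. ALU→r5 ⇒ go  {0A/2Mu/1Ld/1B | 1r 1w}
  2. MUL→r6 ⇒ no(RD_PORT)  {0A/2Mu/1Ld/1B | 1r 1w}
  3. MEM→r3 ⇒ go  {0A/2Mu/0Ld/1B | 0r 0w}
  4. BR ⇒ go  {0A/2Mu/0Ld/0B | 0r 0w}
  5. MUL→r3 ⇒ no(RD_PORT)  {0A/2Mu/0Ld/0B | 0r 0w}
  6. MEM→r7 ⇒ no(FU)  {0A/2Mu/0Ld/0B | 0r 0w}

issued = [0, 1, 3, 4]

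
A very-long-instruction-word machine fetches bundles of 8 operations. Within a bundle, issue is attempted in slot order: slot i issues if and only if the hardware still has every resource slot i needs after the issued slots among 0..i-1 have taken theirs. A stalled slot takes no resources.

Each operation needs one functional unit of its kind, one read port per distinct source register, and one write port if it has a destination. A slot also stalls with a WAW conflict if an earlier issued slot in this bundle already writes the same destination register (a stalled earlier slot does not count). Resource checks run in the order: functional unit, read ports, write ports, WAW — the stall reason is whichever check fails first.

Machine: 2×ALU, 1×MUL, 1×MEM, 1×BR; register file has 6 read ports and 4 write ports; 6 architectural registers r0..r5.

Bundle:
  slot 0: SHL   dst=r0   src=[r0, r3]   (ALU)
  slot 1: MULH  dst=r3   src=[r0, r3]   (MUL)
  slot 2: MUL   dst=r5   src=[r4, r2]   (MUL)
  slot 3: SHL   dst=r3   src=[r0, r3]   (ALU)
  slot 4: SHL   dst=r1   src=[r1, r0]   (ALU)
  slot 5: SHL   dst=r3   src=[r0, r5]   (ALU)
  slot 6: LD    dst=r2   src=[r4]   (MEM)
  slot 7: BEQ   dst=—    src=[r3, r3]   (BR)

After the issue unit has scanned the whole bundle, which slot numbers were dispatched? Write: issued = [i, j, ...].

issued = [0, 1, 4]

  0. ALU→r0 ⇒ go  {1A/1Mu/1Ld/1B | 4r 3w}
  1. MUL→r3 ⇒ go  {1A/0Mu/1Ld/1B | 2r 2w}
  2. MUL→r5 ⇒ no(FU)  {1A/0Mu/1Ld/1B | 2r 2w}
  3. ALU→r3 ⇒ no(WAW)  {1A/0Mu/1Ld/1B | 2r 2w}
  4. ALU→r1 ⇒ go  {0A/0Mu/1Ld/1B | 0r 1w}
  5. ALU→r3 ⇒ no(FU)  {0A/0Mu/1Ld/1B | 0r 1w}
  6. MEM→r2 ⇒ no(RD_PORT)  {0A/0Mu/1Ld/1B | 0r 1w}
  7. BR ⇒ no(RD_PORT)  {0A/0Mu/1Ld/1B | 0r 1w}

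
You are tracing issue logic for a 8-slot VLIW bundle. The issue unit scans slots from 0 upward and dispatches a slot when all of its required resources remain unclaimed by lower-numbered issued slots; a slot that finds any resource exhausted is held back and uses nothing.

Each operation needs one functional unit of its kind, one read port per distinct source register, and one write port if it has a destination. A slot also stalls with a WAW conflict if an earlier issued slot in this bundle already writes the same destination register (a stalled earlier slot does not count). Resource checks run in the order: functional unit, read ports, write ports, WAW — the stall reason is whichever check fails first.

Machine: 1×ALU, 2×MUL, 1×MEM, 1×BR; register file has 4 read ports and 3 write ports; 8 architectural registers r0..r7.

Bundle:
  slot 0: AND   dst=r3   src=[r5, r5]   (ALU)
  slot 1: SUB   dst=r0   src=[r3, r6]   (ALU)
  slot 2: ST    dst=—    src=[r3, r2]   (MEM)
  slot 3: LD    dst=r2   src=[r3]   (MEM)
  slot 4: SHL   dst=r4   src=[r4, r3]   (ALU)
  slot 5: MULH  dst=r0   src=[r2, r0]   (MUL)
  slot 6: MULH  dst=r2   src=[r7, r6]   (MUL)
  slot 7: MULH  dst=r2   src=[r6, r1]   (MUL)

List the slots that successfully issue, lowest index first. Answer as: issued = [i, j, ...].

issued = [0, 2]

(0) want 1×ALU +1rd +1wr — yes → AL0|MU2|ME1|BR1|rd3|wr2
(1) want 1×ALU +2rd +1wr — FU → AL0|MU2|ME1|BR1|rd3|wr2
(2) want 1×MEM +2rd +0wr — yes → AL0|MU2|ME0|BR1|rd1|wr2
(3) want 1×MEM +1rd +1wr — FU → AL0|MU2|ME0|BR1|rd1|wr2
(4) want 1×ALU +2rd +1wr — FU → AL0|MU2|ME0|BR1|rd1|wr2
(5) want 1×MUL +2rd +1wr — RD_PORT → AL0|MU2|ME0|BR1|rd1|wr2
(6) want 1×MUL +2rd +1wr — RD_PORT → AL0|MU2|ME0|BR1|rd1|wr2
(7) want 1×MUL +2rd +1wr — RD_PORT → AL0|MU2|ME0|BR1|rd1|wr2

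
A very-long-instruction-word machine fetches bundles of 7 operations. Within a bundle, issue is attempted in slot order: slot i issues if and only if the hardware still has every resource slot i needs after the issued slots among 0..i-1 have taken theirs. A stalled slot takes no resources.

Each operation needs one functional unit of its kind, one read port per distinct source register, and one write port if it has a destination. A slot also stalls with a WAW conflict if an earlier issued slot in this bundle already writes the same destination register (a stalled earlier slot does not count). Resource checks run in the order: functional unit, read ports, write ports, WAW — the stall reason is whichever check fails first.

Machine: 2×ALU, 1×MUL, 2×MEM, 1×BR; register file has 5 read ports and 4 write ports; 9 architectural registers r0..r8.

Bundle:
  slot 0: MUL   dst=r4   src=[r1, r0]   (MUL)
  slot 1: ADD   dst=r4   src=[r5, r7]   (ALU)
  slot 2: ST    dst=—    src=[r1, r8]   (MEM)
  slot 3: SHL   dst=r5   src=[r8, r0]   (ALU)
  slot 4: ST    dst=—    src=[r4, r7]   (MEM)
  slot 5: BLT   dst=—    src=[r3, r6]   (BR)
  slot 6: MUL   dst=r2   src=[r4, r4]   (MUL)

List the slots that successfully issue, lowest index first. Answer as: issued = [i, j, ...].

slot 0 (MUL): ISSUE — free A2,Mu0,Ld2,B1 rp3 wp3
slot 1 (ALU): stall WAW — free A2,Mu0,Ld2,B1 rp3 wp3
slot 2 (MEM): ISSUE — free A2,Mu0,Ld1,B1 rp1 wp3
slot 3 (ALU): stall RD_PORT — free A2,Mu0,Ld1,B1 rp1 wp3
slot 4 (MEM): stall RD_PORT — free A2,Mu0,Ld1,B1 rp1 wp3
slot 5 (BR): stall RD_PORT — free A2,Mu0,Ld1,B1 rp1 wp3
slot 6 (MUL): stall FU — free A2,Mu0,Ld1,B1 rp1 wp3

issued = [0, 2]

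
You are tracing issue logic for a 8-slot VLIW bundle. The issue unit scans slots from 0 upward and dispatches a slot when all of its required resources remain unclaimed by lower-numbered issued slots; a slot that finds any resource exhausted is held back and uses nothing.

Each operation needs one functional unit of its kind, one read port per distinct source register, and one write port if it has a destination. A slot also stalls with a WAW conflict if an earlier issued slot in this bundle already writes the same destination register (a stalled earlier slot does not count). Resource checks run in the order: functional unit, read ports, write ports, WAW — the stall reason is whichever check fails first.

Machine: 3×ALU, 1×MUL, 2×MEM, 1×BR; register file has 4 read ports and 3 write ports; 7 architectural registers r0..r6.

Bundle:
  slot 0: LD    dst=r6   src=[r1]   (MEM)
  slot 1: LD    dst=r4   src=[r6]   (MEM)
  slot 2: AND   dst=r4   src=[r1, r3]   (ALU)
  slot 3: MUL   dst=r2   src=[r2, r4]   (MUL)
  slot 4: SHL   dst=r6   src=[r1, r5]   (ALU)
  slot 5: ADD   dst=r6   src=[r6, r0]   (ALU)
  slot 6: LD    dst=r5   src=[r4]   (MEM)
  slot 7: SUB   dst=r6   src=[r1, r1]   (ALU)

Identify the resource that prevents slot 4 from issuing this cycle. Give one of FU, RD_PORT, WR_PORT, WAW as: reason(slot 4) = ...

reason(slot 4) = RD_PORT

#0 MEM src=r1 dispatched  <A:3 Mu:1 Ld:1 B:1 rd:3 wr:2>
#1 MEM src=r6 dispatched  <A:3 Mu:1 Ld:0 B:1 rd:2 wr:1>
#2 ALU src=r1,r3 held:WAW  <A:3 Mu:1 Ld:0 B:1 rd:2 wr:1>
#3 MUL src=r2,r4 dispatched  <A:3 Mu:0 Ld:0 B:1 rd:0 wr:0>
#4 ALU src=r1,r5 held:RD_PORT  <A:3 Mu:0 Ld:0 B:1 rd:0 wr:0>
#5 ALU src=r6,r0 held:RD_PORT  <A:3 Mu:0 Ld:0 B:1 rd:0 wr:0>
#6 MEM src=r4 held:FU  <A:3 Mu:0 Ld:0 B:1 rd:0 wr:0>
#7 ALU src=r1,r1 held:RD_PORT  <A:3 Mu:0 Ld:0 B:1 rd:0 wr:0>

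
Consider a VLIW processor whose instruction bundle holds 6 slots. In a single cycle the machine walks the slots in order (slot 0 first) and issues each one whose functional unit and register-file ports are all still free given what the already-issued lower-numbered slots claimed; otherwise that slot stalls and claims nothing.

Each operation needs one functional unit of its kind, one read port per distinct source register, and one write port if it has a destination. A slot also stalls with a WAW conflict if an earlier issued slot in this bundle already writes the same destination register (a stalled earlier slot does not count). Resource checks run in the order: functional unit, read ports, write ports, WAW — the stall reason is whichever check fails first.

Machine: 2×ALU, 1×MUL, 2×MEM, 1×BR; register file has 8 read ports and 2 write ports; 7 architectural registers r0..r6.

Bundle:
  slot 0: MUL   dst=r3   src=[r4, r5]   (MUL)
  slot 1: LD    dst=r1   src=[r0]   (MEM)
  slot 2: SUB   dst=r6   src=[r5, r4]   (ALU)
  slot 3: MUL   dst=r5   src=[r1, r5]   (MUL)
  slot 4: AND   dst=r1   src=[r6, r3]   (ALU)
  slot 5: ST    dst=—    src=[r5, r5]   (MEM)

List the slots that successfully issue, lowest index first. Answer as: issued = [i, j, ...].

#0 MUL src=r4,r5 dispatched  <A:2 Mu:0 Ld:2 B:1 rd:6 wr:1>
#1 MEM src=r0 dispatched  <A:2 Mu:0 Ld:1 B:1 rd:5 wr:0>
#2 ALU src=r5,r4 held:WR_PORT  <A:2 Mu:0 Ld:1 B:1 rd:5 wr:0>
#3 MUL src=r1,r5 held:FU  <A:2 Mu:0 Ld:1 B:1 rd:5 wr:0>
#4 ALU src=r6,r3 held:WR_PORT  <A:2 Mu:0 Ld:1 B:1 rd:5 wr:0>
#5 MEM src=r5,r5 dispatched  <A:2 Mu:0 Ld:0 B:1 rd:4 wr:0>

issued = [0, 1, 5]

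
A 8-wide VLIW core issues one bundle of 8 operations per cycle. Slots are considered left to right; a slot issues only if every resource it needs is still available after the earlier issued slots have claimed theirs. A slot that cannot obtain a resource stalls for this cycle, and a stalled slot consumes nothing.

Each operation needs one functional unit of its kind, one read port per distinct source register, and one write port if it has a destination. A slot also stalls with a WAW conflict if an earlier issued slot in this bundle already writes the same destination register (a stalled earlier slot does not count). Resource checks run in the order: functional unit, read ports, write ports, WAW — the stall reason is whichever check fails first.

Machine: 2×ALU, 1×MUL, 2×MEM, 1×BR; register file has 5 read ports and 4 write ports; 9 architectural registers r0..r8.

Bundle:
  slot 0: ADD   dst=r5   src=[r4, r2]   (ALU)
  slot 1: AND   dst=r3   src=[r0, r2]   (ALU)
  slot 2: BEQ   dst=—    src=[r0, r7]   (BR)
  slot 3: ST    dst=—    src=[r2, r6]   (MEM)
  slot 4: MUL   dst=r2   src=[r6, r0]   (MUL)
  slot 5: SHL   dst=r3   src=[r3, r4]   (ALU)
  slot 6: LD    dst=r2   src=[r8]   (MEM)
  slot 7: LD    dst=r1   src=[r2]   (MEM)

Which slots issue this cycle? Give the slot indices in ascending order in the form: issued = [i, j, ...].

issued = [0, 1, 6]

(0) want 1×ALU +2rd +1wr — yes → AL1|MU1|ME2|BR1|rd3|wr3
(1) want 1×ALU +2rd +1wr — yes → AL0|MU1|ME2|BR1|rd1|wr2
(2) want 1×BR +2rd +0wr — RD_PORT → AL0|MU1|ME2|BR1|rd1|wr2
(3) want 1×MEM +2rd +0wr — RD_PORT → AL0|MU1|ME2|BR1|rd1|wr2
(4) want 1×MUL +2rd +1wr — RD_PORT → AL0|MU1|ME2|BR1|rd1|wr2
(5) want 1×ALU +2rd +1wr — FU → AL0|MU1|ME2|BR1|rd1|wr2
(6) want 1×MEM +1rd +1wr — yes → AL0|MU1|ME1|BR1|rd0|wr1
(7) want 1×MEM +1rd +1wr — RD_PORT → AL0|MU1|ME1|BR1|rd0|wr1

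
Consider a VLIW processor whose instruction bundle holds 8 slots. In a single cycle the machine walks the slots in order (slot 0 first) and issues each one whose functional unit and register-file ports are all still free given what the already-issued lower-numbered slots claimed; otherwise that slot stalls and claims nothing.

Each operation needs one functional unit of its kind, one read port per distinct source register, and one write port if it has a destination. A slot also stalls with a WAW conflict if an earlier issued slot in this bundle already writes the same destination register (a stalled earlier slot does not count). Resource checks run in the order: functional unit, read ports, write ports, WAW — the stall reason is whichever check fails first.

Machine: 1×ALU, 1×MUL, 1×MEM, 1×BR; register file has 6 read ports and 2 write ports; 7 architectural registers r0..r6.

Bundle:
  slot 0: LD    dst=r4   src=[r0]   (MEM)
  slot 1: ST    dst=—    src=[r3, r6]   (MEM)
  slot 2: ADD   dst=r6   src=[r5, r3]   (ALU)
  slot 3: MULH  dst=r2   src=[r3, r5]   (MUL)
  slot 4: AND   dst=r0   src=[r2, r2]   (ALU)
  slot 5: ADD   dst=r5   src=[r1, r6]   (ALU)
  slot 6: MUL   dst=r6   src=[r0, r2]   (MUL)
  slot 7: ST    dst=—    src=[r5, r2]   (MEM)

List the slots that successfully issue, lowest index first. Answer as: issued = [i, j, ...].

(0) want 1×MEM +1rd +1wr — yes → AL1|MU1|ME0|BR1|rd5|wr1
(1) want 1×MEM +2rd +0wr — FU → AL1|MU1|ME0|BR1|rd5|wr1
(2) want 1×ALU +2rd +1wr — yes → AL0|MU1|ME0|BR1|rd3|wr0
(3) want 1×MUL +2rd +1wr — WR_PORT → AL0|MU1|ME0|BR1|rd3|wr0
(4) want 1×ALU +1rd +1wr — FU → AL0|MU1|ME0|BR1|rd3|wr0
(5) want 1×ALU +2rd +1wr — FU → AL0|MU1|ME0|BR1|rd3|wr0
(6) want 1×MUL +2rd +1wr — WR_PORT → AL0|MU1|ME0|BR1|rd3|wr0
(7) want 1×MEM +2rd +0wr — FU → AL0|MU1|ME0|BR1|rd3|wr0

issued = [0, 2]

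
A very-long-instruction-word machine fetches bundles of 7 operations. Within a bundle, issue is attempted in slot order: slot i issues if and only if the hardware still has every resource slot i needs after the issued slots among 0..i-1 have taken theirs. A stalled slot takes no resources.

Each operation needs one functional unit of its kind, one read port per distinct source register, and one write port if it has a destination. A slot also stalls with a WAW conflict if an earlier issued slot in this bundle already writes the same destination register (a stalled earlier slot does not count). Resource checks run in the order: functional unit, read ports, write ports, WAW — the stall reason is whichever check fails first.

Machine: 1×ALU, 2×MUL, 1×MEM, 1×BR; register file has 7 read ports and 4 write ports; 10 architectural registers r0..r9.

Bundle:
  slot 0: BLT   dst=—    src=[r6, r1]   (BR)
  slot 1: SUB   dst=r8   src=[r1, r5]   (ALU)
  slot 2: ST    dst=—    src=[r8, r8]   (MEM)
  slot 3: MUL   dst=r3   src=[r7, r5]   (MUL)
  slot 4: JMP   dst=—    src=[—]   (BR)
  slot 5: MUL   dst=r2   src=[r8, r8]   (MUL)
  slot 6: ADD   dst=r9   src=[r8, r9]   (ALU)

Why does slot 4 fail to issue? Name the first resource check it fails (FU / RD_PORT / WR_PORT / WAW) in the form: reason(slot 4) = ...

  0. BR ⇒ go  {1A/2Mu/1Ld/0B | 5r 4w}
  1. ALU→r8 ⇒ go  {0A/2Mu/1Ld/0B | 3r 3w}
  2. MEM ⇒ go  {0A/2Mu/0Ld/0B | 2r 3w}
  3. MUL→r3 ⇒ go  {0A/1Mu/0Ld/0B | 0r 2w}
  4. BR ⇒ no(FU)  {0A/1Mu/0Ld/0B | 0r 2w}
  5. MUL→r2 ⇒ no(RD_PORT)  {0A/1Mu/0Ld/0B | 0r 2w}
  6. ALU→r9 ⇒ no(FU)  {0A/1Mu/0Ld/0B | 0r 2w}

reason(slot 4) = FU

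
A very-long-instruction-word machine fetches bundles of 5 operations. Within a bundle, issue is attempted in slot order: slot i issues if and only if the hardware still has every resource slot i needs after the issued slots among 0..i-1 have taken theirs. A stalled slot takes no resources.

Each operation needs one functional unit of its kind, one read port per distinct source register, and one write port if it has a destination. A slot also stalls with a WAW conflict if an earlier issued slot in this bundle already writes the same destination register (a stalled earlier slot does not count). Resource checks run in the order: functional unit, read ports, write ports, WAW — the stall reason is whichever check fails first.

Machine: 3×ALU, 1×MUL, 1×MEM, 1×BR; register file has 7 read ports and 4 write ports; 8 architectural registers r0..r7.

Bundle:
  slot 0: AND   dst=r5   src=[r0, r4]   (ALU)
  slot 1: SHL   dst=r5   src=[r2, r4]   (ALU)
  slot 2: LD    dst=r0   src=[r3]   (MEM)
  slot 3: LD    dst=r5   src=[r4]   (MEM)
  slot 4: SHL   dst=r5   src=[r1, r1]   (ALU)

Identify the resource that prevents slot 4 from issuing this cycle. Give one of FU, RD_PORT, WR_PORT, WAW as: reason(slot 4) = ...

(0) want 1×ALU +2rd +1wr — yes → AL2|MU1|ME1|BR1|rd5|wr3
(1) want 1×ALU +2rd +1wr — WAW → AL2|MU1|ME1|BR1|rd5|wr3
(2) want 1×MEM +1rd +1wr — yes → AL2|MU1|ME0|BR1|rd4|wr2
(3) want 1×MEM +1rd +1wr — FU → AL2|MU1|ME0|BR1|rd4|wr2
(4) want 1×ALU +1rd +1wr — WAW → AL2|MU1|ME0|BR1|rd4|wr2

reason(slot 4) = WAW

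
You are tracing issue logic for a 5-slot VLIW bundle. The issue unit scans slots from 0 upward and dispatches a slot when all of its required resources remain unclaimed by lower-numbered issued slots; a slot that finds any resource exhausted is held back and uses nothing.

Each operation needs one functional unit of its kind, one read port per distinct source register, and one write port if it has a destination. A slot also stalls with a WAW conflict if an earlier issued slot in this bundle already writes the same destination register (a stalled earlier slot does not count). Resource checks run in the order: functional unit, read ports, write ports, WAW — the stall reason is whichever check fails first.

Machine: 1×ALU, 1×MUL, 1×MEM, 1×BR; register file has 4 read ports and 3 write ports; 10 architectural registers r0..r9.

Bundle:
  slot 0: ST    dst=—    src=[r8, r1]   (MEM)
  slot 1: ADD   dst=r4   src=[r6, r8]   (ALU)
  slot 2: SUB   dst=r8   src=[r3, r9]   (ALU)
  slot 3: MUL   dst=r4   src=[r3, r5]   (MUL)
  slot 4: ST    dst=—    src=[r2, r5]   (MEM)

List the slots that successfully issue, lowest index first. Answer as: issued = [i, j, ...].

issued = [0, 1]

  0. MEM ⇒ go  {1A/1Mu/0Ld/1B | 2r 3w}
  1. ALU→r4 ⇒ go  {0A/1Mu/0Ld/1B | 0r 2w}
  2. ALU→r8 ⇒ no(FU)  {0A/1Mu/0Ld/1B | 0r 2w}
  3. MUL→r4 ⇒ no(RD_PORT)  {0A/1Mu/0Ld/1B | 0r 2w}
  4. MEM ⇒ no(FU)  {0A/1Mu/0Ld/1B | 0r 2w}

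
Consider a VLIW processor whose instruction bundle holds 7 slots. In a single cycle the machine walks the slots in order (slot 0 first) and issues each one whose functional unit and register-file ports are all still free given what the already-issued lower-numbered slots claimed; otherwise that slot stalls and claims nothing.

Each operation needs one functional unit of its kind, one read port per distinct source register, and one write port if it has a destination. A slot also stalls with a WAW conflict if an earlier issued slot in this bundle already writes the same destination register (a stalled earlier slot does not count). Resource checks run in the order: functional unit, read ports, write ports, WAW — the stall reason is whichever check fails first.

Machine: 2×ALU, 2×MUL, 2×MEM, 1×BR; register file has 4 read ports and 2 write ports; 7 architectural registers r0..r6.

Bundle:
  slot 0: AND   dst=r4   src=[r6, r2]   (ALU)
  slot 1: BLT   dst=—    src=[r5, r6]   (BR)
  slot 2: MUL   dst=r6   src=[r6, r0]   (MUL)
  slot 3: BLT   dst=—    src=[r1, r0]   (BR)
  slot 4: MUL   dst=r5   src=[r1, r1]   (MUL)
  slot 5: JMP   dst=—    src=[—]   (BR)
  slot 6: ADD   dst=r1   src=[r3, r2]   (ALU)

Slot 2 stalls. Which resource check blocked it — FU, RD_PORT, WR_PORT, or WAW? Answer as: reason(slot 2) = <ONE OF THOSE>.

reason(slot 2) = RD_PORT

  0. ALU→r4 ⇒ go  {1A/2Mu/2Ld/1B | 2r 1w}
  1. BR ⇒ go  {1A/2Mu/2Ld/0B | 0r 1w}
  2. MUL→r6 ⇒ no(RD_PORT)  {1A/2Mu/2Ld/0B | 0r 1w}
  3. BR ⇒ no(FU)  {1A/2Mu/2Ld/0B | 0r 1w}
  4. MUL→r5 ⇒ no(RD_PORT)  {1A/2Mu/2Ld/0B | 0r 1w}
  5. BR ⇒ no(FU)  {1A/2Mu/2Ld/0B | 0r 1w}
  6. ALU→r1 ⇒ no(RD_PORT)  {1A/2Mu/2Ld/0B | 0r 1w}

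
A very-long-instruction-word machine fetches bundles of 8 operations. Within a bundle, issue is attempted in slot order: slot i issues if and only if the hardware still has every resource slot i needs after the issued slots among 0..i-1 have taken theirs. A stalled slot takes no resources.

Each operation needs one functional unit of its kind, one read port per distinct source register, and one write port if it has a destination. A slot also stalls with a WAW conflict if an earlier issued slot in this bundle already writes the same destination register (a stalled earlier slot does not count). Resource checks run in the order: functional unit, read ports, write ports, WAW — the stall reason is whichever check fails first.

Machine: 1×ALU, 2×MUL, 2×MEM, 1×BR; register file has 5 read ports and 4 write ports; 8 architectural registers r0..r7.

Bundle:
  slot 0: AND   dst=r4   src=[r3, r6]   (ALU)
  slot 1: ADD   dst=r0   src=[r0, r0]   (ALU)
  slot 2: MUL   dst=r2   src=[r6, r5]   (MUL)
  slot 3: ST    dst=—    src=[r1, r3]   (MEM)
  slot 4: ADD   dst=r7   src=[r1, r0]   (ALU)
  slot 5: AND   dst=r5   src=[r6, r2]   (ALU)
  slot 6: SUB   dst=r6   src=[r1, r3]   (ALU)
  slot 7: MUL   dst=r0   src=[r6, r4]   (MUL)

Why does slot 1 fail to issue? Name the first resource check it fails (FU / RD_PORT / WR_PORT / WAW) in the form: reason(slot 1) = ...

#0 ALU src=r3,r6 dispatched  <A:0 Mu:2 Ld:2 B:1 rd:3 wr:3>
#1 ALU src=r0,r0 held:FU  <A:0 Mu:2 Ld:2 B:1 rd:3 wr:3>
#2 MUL src=r6,r5 dispatched  <A:0 Mu:1 Ld:2 B:1 rd:1 wr:2>
#3 MEM src=r1,r3 held:RD_PORT  <A:0 Mu:1 Ld:2 B:1 rd:1 wr:2>
#4 ALU src=r1,r0 held:FU  <A:0 Mu:1 Ld:2 B:1 rd:1 wr:2>
#5 ALU src=r6,r2 held:FU  <A:0 Mu:1 Ld:2 B:1 rd:1 wr:2>
#6 ALU src=r1,r3 held:FU  <A:0 Mu:1 Ld:2 B:1 rd:1 wr:2>
#7 MUL src=r6,r4 held:RD_PORT  <A:0 Mu:1 Ld:2 B:1 rd:1 wr:2>

reason(slot 1) = FU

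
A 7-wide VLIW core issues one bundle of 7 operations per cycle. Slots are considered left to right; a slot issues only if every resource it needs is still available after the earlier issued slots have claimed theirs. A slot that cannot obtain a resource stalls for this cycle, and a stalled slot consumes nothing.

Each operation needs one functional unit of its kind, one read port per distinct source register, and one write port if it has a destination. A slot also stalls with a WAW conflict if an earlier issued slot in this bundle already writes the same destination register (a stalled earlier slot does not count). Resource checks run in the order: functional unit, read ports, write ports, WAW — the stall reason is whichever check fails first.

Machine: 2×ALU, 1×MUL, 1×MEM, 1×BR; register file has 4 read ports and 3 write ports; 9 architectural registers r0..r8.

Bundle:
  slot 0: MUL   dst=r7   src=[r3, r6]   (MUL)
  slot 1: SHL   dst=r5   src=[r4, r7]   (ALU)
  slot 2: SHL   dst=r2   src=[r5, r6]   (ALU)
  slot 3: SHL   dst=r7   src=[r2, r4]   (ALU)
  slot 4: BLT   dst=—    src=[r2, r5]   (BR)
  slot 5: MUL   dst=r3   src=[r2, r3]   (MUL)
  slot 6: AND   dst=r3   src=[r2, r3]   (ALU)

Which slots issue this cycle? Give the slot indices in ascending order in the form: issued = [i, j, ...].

issued = [0, 1]

[0] MUL needs rd=2 wr=1: ok; after: ALU=2 MUL=0 MEM=1 BR=1, R=2, W=2
[1] ALU needs rd=2 wr=1: ok; after: ALU=1 MUL=0 MEM=1 BR=1, R=0, W=1
[2] ALU needs rd=2 wr=1: RD_PORT; after: ALU=1 MUL=0 MEM=1 BR=1, R=0, W=1
[3] ALU needs rd=2 wr=1: RD_PORT; after: ALU=1 MUL=0 MEM=1 BR=1, R=0, W=1
[4] BR needs rd=2 wr=0: RD_PORT; after: ALU=1 MUL=0 MEM=1 BR=1, R=0, W=1
[5] MUL needs rd=2 wr=1: FU; after: ALU=1 MUL=0 MEM=1 BR=1, R=0, W=1
[6] ALU needs rd=2 wr=1: RD_PORT; after: ALU=1 MUL=0 MEM=1 BR=1, R=0, W=1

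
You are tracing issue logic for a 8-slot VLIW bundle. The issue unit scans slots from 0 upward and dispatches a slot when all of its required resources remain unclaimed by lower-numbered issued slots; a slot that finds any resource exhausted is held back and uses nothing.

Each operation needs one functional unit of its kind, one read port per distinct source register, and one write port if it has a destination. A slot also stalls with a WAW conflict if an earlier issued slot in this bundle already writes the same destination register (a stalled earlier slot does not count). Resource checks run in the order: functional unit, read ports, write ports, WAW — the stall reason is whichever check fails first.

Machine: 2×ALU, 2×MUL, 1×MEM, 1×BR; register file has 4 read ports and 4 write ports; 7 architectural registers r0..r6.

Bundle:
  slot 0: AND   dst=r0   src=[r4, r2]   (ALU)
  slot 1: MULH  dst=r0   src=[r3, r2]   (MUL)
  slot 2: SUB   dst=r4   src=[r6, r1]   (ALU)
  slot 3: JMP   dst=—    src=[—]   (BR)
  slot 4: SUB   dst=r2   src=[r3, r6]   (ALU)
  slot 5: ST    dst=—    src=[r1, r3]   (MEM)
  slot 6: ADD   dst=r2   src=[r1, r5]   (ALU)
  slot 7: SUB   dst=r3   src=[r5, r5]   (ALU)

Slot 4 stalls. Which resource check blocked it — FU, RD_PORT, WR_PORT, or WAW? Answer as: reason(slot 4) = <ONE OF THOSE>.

slot 0 (ALU): ISSUE — free A1,Mu2,Ld1,B1 rp2 wp3
slot 1 (MUL): stall WAW — free A1,Mu2,Ld1,B1 rp2 wp3
slot 2 (ALU): ISSUE — free A0,Mu2,Ld1,B1 rp0 wp2
slot 3 (BR): ISSUE — free A0,Mu2,Ld1,B0 rp0 wp2
slot 4 (ALU): stall FU — free A0,Mu2,Ld1,B0 rp0 wp2
slot 5 (MEM): stall RD_PORT — free A0,Mu2,Ld1,B0 rp0 wp2
slot 6 (ALU): stall FU — free A0,Mu2,Ld1,B0 rp0 wp2
slot 7 (ALU): stall FU — free A0,Mu2,Ld1,B0 rp0 wp2

reason(slot 4) = FU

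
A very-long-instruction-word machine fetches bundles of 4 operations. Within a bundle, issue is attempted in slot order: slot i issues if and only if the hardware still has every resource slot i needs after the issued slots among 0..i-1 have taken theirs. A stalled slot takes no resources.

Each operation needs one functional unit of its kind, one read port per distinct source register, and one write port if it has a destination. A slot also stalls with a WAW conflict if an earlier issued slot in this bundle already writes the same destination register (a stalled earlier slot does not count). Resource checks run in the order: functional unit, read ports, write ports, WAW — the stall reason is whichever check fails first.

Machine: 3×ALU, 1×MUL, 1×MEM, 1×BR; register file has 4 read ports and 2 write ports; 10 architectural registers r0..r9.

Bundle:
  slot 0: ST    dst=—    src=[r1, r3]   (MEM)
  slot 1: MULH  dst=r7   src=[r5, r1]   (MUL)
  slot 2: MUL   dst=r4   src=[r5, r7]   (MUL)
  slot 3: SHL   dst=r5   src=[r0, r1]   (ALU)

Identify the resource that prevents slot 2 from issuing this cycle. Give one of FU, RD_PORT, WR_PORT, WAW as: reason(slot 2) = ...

  0. MEM ⇒ go  {3A/1Mu/0Ld/1B | 2r 2w}
  1. MUL→r7 ⇒ go  {3A/0Mu/0Ld/1B | 0r 1w}
  2. MUL→r4 ⇒ no(FU)  {3A/0Mu/0Ld/1B | 0r 1w}
  3. ALU→r5 ⇒ no(RD_PORT)  {3A/0Mu/0Ld/1B | 0r 1w}

reason(slot 2) = FU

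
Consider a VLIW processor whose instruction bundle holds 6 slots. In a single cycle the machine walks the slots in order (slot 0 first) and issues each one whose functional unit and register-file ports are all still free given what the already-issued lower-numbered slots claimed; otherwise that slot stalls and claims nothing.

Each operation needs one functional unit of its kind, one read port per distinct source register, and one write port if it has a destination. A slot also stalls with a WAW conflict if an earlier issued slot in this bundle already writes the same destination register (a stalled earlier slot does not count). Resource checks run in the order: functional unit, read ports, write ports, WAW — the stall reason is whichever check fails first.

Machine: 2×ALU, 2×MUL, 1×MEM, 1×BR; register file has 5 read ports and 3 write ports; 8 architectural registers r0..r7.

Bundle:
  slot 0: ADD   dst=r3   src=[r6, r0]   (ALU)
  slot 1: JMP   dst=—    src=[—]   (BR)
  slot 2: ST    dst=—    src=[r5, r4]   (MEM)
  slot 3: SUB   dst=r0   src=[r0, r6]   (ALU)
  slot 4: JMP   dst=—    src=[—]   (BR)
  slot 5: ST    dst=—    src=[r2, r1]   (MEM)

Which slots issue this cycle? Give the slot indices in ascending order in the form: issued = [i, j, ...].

issued = [0, 1, 2]

#0 ALU src=r6,r0 dispatched  <A:1 Mu:2 Ld:1 B:1 rd:3 wr:2>
#1 BR src=- dispatched  <A:1 Mu:2 Ld:1 B:0 rd:3 wr:2>
#2 MEM src=r5,r4 dispatched  <A:1 Mu:2 Ld:0 B:0 rd:1 wr:2>
#3 ALU src=r0,r6 held:RD_PORT  <A:1 Mu:2 Ld:0 B:0 rd:1 wr:2>
#4 BR src=- held:FU  <A:1 Mu:2 Ld:0 B:0 rd:1 wr:2>
#5 MEM src=r2,r1 held:FU  <A:1 Mu:2 Ld:0 B:0 rd:1 wr:2>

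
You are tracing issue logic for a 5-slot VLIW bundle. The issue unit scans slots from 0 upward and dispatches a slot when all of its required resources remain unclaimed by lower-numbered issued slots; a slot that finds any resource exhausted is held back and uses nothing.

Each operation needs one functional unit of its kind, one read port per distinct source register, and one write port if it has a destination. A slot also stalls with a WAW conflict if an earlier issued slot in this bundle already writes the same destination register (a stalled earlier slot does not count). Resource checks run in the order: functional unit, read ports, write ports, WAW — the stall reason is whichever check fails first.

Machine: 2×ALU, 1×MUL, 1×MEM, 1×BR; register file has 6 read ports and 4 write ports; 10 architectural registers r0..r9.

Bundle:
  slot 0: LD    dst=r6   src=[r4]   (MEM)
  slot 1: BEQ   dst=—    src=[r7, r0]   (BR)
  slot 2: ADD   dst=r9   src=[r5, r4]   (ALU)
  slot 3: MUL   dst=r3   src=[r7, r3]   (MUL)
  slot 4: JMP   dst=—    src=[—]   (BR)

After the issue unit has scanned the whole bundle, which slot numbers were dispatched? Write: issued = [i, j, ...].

issued = [0, 1, 2]

[0] MEM needs rd=1 wr=1: ok; after: ALU=2 MUL=1 MEM=0 BR=1, R=5, W=3
[1] BR needs rd=2 wr=0: ok; after: ALU=2 MUL=1 MEM=0 BR=0, R=3, W=3
[2] ALU needs rd=2 wr=1: ok; after: ALU=1 MUL=1 MEM=0 BR=0, R=1, W=2
[3] MUL needs rd=2 wr=1: RD_PORT; after: ALU=1 MUL=1 MEM=0 BR=0, R=1, W=2
[4] BR needs rd=0 wr=0: FU; after: ALU=1 MUL=1 MEM=0 BR=0, R=1, W=2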